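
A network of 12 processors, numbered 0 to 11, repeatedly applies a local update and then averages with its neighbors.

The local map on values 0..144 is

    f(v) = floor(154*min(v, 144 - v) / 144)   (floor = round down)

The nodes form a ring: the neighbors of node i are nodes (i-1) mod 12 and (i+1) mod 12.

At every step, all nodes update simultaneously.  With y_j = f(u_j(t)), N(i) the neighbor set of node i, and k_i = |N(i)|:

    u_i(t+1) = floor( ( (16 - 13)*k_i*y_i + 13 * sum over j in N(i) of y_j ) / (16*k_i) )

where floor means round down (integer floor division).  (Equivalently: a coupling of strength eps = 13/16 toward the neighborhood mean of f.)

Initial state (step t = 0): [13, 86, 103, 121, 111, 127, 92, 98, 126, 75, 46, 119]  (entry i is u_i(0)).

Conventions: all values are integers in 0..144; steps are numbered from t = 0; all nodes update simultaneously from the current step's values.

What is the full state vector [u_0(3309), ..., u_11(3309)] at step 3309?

Answer: [74, 75, 75, 75, 74, 74, 73, 73, 73, 73, 73, 74]
Key observation: The state at step 16, [73, 73, 73, 73, 73, 74, 74, 75, 75, 75, 74, 74], reappears at step 18: the system is in a cycle of period 2 from step 16 on.  Therefore the state at step 3309 equals the state at step 16 + ((3309 - 16) mod 2) = 17, which is [74, 75, 75, 75, 74, 74, 73, 73, 73, 73, 73, 74].

Derivation:
t=0: [13, 86, 103, 121, 111, 127, 92, 98, 126, 75, 46, 119]
t=1: [38, 34, 43, 36, 23, 39, 37, 39, 53, 41, 49, 30]
t=2: [35, 41, 38, 35, 36, 33, 40, 46, 44, 51, 40, 43]
t=3: [42, 39, 40, 38, 36, 39, 42, 45, 50, 46, 48, 40]
t=4: [41, 42, 40, 40, 40, 41, 44, 48, 49, 51, 46, 46]
t=5: [45, 42, 42, 42, 42, 44, 47, 49, 52, 51, 51, 46]
t=6: [46, 45, 44, 44, 45, 47, 49, 52, 53, 54, 51, 50]
t=7: [50, 48, 47, 47, 48, 50, 52, 54, 56, 55, 54, 51]
t=8: [52, 51, 50, 50, 51, 53, 55, 57, 57, 58, 56, 54]
t=9: [55, 54, 53, 53, 54, 56, 58, 59, 60, 59, 59, 57]
t=10: [58, 57, 56, 56, 57, 59, 61, 63, 63, 63, 61, 60]
t=11: [62, 60, 59, 59, 60, 62, 65, 66, 67, 66, 65, 63]
t=12: [65, 64, 63, 63, 64, 66, 68, 70, 70, 70, 68, 67]
t=13: [69, 68, 67, 67, 68, 70, 72, 73, 74, 73, 72, 70]
t=14: [73, 72, 71, 71, 72, 74, 74, 75, 74, 75, 74, 74]
t=15: [75, 75, 75, 75, 74, 75, 73, 73, 73, 73, 73, 74]
t=16: [73, 73, 73, 73, 73, 74, 74, 75, 75, 75, 74, 74]
t=17: [74, 75, 75, 75, 74, 74, 73, 73, 73, 73, 73, 74]
t=18: [73, 73, 73, 73, 73, 74, 74, 75, 75, 75, 74, 74]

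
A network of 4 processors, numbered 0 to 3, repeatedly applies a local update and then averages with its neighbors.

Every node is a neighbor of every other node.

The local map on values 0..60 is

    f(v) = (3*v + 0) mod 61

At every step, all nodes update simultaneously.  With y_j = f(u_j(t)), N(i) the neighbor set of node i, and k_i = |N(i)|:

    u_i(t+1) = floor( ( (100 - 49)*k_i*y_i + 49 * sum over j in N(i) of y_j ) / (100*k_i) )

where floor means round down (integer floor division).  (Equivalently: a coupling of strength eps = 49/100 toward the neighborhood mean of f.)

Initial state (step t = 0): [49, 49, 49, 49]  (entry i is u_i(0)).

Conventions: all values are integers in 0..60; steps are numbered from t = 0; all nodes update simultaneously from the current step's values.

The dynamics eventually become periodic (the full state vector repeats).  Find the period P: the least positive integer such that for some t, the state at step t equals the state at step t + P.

Answer: 10
Key observation: The state at step 0, [49, 49, 49, 49], reappears at step 10 — and no state repeats earlier — so the cycle the system enters has period 10.

Derivation:
t=0: [49, 49, 49, 49]
t=1: [25, 25, 25, 25]
t=2: [14, 14, 14, 14]
t=3: [42, 42, 42, 42]
t=4: [4, 4, 4, 4]
t=5: [12, 12, 12, 12]
t=6: [36, 36, 36, 36]
t=7: [47, 47, 47, 47]
t=8: [19, 19, 19, 19]
t=9: [57, 57, 57, 57]
t=10: [49, 49, 49, 49]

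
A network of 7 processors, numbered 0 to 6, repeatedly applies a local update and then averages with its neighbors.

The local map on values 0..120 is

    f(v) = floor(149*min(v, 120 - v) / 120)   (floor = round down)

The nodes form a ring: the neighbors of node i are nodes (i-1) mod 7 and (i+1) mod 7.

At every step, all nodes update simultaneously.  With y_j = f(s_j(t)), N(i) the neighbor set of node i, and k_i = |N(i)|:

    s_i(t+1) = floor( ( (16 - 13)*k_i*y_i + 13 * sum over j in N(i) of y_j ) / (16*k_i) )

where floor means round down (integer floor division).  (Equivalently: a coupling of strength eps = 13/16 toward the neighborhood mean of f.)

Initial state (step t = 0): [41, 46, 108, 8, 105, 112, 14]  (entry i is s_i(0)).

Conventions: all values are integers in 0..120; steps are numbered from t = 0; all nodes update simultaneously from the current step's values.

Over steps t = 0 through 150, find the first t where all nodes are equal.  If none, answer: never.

Answer: 19
Key observation: Synchronization is absorbing here: once all nodes are equal they stay equal, and step 19 is the first all-equal step.

Derivation:
t=0: [41, 46, 108, 8, 105, 112, 14]  (not all equal)
t=1: [39, 36, 29, 14, 10, 15, 27]  (not all equal)
t=2: [40, 42, 31, 22, 16, 21, 33]  (not all equal)
t=3: [46, 45, 39, 28, 25, 28, 37]  (not all equal)
t=4: [51, 52, 45, 38, 33, 37, 45]  (not all equal)
t=5: [60, 59, 55, 47, 44, 47, 54]  (not all equal)
t=6: [70, 71, 65, 60, 57, 60, 66]  (not all equal)
t=7: [63, 64, 67, 69, 73, 69, 67]  (not all equal)
t=8: [67, 67, 65, 61, 62, 61, 66]  (not all equal)
t=9: [65, 66, 68, 70, 72, 70, 68]  (not all equal)
t=10: [65, 66, 64, 61, 61, 61, 64]  (not all equal)
t=11: [68, 68, 69, 71, 73, 71, 70]  (not all equal)
t=12: [63, 63, 62, 60, 59, 60, 62]  (not all equal)
t=13: [70, 70, 72, 72, 73, 72, 72]  (not all equal)
t=14: [60, 60, 60, 58, 58, 58, 60]  (not all equal)
t=15: [74, 74, 73, 72, 72, 72, 73]  (not all equal)
t=16: [57, 57, 58, 58, 59, 58, 58]  (not all equal)
t=17: [70, 70, 71, 72, 72, 72, 71]  (not all equal)
t=18: [61, 61, 60, 59, 59, 59, 60]  (not all equal)
t=19: [73, 73, 73, 73, 73, 73, 73]  (all equal)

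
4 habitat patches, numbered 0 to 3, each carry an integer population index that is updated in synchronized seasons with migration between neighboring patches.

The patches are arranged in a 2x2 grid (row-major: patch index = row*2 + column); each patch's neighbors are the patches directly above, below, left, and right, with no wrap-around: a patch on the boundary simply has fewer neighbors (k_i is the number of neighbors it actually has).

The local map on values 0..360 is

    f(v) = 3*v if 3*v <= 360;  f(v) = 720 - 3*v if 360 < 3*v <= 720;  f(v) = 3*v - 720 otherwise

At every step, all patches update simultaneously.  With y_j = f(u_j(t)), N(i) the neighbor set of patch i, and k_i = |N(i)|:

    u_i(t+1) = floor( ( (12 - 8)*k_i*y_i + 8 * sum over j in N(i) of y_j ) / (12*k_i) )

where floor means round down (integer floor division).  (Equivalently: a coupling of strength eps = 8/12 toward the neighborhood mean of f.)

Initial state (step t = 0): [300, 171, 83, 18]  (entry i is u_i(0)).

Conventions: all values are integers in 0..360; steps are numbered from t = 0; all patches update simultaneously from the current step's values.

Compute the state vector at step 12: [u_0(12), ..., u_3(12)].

Simulating step by step:
t=0: [300, 171, 83, 18]
t=1: [212, 147, 161, 170]
t=2: [200, 191, 177, 242]
t=3: [152, 91, 105, 114]
t=4: [284, 293, 307, 310]
t=5: [164, 167, 181, 190]
t=6: [208, 199, 185, 182]
t=7: [128, 131, 145, 154]
t=8: [316, 307, 293, 290]
t=9: [196, 193, 179, 170]
t=10: [152, 161, 175, 178]
t=11: [232, 229, 215, 206]
t=12: [44, 53, 67, 70]

Answer: [44, 53, 67, 70]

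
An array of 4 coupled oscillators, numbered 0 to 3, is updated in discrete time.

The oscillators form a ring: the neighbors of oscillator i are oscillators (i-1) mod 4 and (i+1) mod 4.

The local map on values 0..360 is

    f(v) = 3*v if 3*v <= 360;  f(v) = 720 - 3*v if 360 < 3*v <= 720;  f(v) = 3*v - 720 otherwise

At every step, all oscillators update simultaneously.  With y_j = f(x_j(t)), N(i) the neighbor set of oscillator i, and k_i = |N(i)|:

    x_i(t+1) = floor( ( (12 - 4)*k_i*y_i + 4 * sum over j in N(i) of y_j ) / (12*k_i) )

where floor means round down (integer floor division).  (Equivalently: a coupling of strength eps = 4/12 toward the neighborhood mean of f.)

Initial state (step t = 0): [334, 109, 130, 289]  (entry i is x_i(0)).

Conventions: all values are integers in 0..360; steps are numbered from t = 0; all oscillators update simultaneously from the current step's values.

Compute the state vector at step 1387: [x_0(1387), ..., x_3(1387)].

Simulating step by step:
t=0: [334, 109, 130, 289]
t=1: [267, 320, 299, 200]
t=2: [114, 203, 178, 123]
t=3: [305, 162, 201, 322]
t=4: [210, 208, 158, 216]
t=5: [88, 120, 192, 104]
t=6: [288, 308, 208, 276]
t=7: [148, 176, 116, 112]
t=8: [272, 232, 320, 328]
t=9: [112, 72, 208, 232]
t=10: [264, 216, 104, 88]
t=11: [104, 112, 264, 240]
t=12: [264, 288, 104, 64]
t=13: [104, 160, 264, 192]
t=14: [272, 224, 112, 160]
t=15: [112, 104, 272, 232]
t=16: [280, 280, 120, 88]
t=17: [144, 160, 304, 256]
t=18: [240, 240, 176, 112]
t=19: [56, 32, 184, 256]
t=20: [136, 120, 136, 88]
t=21: [312, 344, 312, 280]
t=22: [216, 280, 216, 152]
t=23: [112, 104, 112, 200]
t=24: [296, 320, 296, 192]
t=25: [176, 216, 176, 152]
t=26: [184, 112, 184, 240]
t=27: [168, 280, 168, 56]
t=28: [192, 152, 192, 184]
t=29: [168, 224, 168, 160]
t=30: [192, 104, 192, 232]
t=31: [152, 256, 152, 64]
t=32: [216, 120, 216, 216]
t=33: [120, 264, 120, 72]
t=34: [288, 168, 288, 264]
t=35: [144, 192, 144, 96]
t=36: [264, 192, 264, 288]
t=37: [96, 120, 96, 120]
t=38: [312, 336, 312, 336]
t=39: [240, 264, 240, 264]
t=40: [24, 48, 24, 48]
t=41: [96, 120, 96, 120]

Answer: [240, 264, 240, 264]
Key observation: The state at step 37, [96, 120, 96, 120], reappears at step 41: the system is in a cycle of period 4 from step 37 on.  Therefore the state at step 1387 equals the state at step 37 + ((1387 - 37) mod 4) = 39, which is [240, 264, 240, 264].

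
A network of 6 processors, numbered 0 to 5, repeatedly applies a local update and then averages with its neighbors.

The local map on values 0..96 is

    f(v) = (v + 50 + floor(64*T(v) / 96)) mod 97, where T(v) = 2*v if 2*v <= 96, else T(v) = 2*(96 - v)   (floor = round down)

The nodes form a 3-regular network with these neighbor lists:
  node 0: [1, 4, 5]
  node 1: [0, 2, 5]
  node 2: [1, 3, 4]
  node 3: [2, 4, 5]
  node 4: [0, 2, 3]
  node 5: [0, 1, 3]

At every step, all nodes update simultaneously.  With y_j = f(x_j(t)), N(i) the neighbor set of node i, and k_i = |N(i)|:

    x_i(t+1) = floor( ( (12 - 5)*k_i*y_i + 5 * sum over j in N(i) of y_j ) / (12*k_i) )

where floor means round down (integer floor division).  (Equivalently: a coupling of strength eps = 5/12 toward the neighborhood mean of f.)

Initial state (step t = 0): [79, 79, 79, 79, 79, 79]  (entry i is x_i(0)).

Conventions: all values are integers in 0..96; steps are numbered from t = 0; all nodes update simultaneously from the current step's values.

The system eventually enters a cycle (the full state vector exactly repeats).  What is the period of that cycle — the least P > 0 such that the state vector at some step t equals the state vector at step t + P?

Simulating step by step:
t=0: [79, 79, 79, 79, 79, 79]
t=1: [54, 54, 54, 54, 54, 54]
t=2: [63, 63, 63, 63, 63, 63]
t=3: [60, 60, 60, 60, 60, 60]
t=4: [61, 61, 61, 61, 61, 61]
t=5: [60, 60, 60, 60, 60, 60]

Answer: 2
Key observation: The state at step 3, [60, 60, 60, 60, 60, 60], reappears at step 5 — and no state repeats earlier — so the cycle the system enters has period 2.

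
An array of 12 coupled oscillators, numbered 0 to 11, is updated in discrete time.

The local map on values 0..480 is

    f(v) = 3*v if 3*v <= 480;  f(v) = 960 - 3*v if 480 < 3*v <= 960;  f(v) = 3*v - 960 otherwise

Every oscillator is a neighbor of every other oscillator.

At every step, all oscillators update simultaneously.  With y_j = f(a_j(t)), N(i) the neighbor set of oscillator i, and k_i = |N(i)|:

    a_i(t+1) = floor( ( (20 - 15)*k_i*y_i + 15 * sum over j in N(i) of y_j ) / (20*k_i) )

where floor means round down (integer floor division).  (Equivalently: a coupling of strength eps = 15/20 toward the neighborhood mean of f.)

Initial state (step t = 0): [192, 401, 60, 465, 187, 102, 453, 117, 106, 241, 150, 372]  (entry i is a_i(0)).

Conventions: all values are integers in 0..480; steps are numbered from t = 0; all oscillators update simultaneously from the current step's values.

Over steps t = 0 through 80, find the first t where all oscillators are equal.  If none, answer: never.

Simulating step by step:
t=0: [192, 401, 60, 465, 187, 102, 453, 117, 106, 241, 150, 372]  (not all equal)
t=1: [332, 307, 295, 342, 335, 318, 335, 326, 320, 306, 344, 291]  (not all equal)
t=2: [42, 43, 49, 48, 44, 37, 44, 39, 36, 43, 49, 52]  (not all equal)
t=3: [130, 131, 134, 133, 131, 127, 131, 128, 127, 131, 134, 135]  (not all equal)
t=4: [392, 393, 394, 394, 393, 390, 393, 391, 390, 393, 394, 395]  (not all equal)
t=5: [217, 218, 218, 218, 218, 216, 218, 217, 216, 218, 218, 219]  (not all equal)
t=6: [307, 307, 307, 307, 307, 308, 307, 307, 308, 307, 307, 306]  (not all equal)
t=7: [38, 38, 38, 38, 38, 38, 38, 38, 38, 38, 38, 39]  (not all equal)
t=8: [114, 114, 114, 114, 114, 114, 114, 114, 114, 114, 114, 114]  (all equal)

Answer: 8
Key observation: Synchronization is absorbing here: once all oscillators are equal they stay equal, and step 8 is the first all-equal step.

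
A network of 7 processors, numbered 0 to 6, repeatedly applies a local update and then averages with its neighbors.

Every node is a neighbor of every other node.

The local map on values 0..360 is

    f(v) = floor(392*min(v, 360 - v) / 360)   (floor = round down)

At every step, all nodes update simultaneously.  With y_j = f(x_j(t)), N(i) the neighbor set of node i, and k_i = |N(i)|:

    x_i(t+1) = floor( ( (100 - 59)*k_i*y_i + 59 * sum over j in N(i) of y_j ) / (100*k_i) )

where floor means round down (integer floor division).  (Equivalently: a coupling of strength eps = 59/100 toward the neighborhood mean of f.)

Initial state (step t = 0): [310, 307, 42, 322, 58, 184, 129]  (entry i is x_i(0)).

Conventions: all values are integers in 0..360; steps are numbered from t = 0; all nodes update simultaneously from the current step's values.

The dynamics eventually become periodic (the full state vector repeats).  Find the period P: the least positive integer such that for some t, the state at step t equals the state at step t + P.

Simulating step by step:
t=0: [310, 307, 42, 322, 58, 184, 129]
t=1: [74, 75, 72, 70, 77, 117, 101]
t=2: [87, 87, 86, 86, 88, 101, 96]
t=3: [96, 96, 96, 96, 96, 101, 99]
t=4: [104, 104, 104, 104, 104, 106, 105]
t=5: [113, 113, 113, 113, 113, 113, 113]
t=6: [123, 123, 123, 123, 123, 123, 123]
t=7: [133, 133, 133, 133, 133, 133, 133]
t=8: [144, 144, 144, 144, 144, 144, 144]
t=9: [156, 156, 156, 156, 156, 156, 156]
t=10: [169, 169, 169, 169, 169, 169, 169]
t=11: [184, 184, 184, 184, 184, 184, 184]
t=12: [191, 191, 191, 191, 191, 191, 191]
t=13: [184, 184, 184, 184, 184, 184, 184]

Answer: 2
Key observation: The state at step 11, [184, 184, 184, 184, 184, 184, 184], reappears at step 13 — and no state repeats earlier — so the cycle the system enters has period 2.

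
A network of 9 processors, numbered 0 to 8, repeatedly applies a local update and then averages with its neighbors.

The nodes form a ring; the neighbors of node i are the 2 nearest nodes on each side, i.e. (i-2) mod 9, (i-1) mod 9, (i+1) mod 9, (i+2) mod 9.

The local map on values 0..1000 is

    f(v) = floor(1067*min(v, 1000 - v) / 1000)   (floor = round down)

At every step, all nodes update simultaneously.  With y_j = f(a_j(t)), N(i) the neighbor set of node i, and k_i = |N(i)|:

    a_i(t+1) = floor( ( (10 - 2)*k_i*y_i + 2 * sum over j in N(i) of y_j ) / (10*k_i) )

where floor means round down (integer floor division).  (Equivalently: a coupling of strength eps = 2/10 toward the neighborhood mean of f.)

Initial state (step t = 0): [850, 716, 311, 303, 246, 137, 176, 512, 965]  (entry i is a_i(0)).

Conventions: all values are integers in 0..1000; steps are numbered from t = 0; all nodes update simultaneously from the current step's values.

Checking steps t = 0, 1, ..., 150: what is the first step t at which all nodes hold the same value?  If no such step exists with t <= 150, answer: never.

Answer: 35
Key observation: Synchronization is absorbing here: once all nodes are equal they stay equal, and step 35 is the first all-equal step.

Derivation:
t=0: [850, 716, 311, 303, 246, 137, 176, 512, 965]  (not all equal)
t=1: [187, 284, 317, 310, 258, 181, 197, 442, 88]  (not all equal)
t=2: [219, 290, 325, 319, 273, 218, 219, 411, 133]  (not all equal)
t=3: [248, 300, 335, 330, 290, 250, 241, 392, 173]  (not all equal)
t=4: [275, 313, 347, 344, 308, 279, 264, 382, 210]  (not all equal)
t=5: [301, 329, 362, 360, 328, 306, 287, 380, 244]  (not all equal)
t=6: [326, 348, 379, 377, 349, 333, 311, 384, 277]  (not all equal)
t=7: [351, 369, 397, 396, 372, 359, 336, 393, 308]  (not all equal)
t=8: [377, 391, 417, 417, 396, 386, 362, 407, 339]  (not all equal)
t=9: [404, 416, 439, 439, 421, 413, 390, 425, 370]  (not all equal)
t=10: [432, 442, 463, 464, 448, 441, 419, 446, 402]  (not all equal)
t=11: [461, 470, 490, 491, 477, 470, 450, 470, 435]  (not all equal)
t=12: [492, 500, 518, 520, 507, 501, 482, 497, 469]  (not all equal)
t=13: [523, 528, 515, 514, 524, 529, 515, 527, 505]  (not all equal)
t=14: [509, 505, 515, 515, 508, 503, 515, 505, 524]  (not all equal)
t=15: [522, 525, 518, 518, 523, 528, 518, 526, 510]  (not all equal)
t=16: [510, 507, 513, 512, 508, 504, 513, 506, 519]  (not all equal)
t=17: [521, 524, 519, 520, 523, 527, 519, 525, 515]  (not all equal)
t=18: [510, 508, 512, 511, 508, 505, 512, 507, 515]  (not all equal)
t=19: [521, 523, 520, 521, 523, 526, 520, 525, 518]  (not all equal)
t=20: [510, 508, 511, 510, 508, 505, 511, 506, 513]  (not all equal)
t=21: [522, 523, 521, 522, 523, 527, 521, 526, 519]  (not all equal)
t=22: [509, 508, 510, 509, 508, 504, 510, 505, 512]  (not all equal)
t=23: [523, 523, 522, 523, 524, 528, 522, 527, 520]  (not all equal)
t=24: [508, 508, 509, 507, 507, 503, 509, 504, 511]  (not all equal)
t=25: [524, 523, 523, 525, 525, 529, 523, 528, 521]  (not all equal)
t=26: [507, 508, 507, 506, 506, 502, 507, 503, 510]  (not all equal)
t=27: [525, 524, 526, 527, 527, 530, 526, 529, 522]  (not all equal)
t=28: [506, 506, 505, 504, 503, 501, 504, 502, 509]  (not all equal)
t=29: [527, 526, 528, 529, 529, 531, 529, 530, 524]  (not all equal)
t=30: [504, 504, 503, 502, 501, 500, 502, 501, 506]  (not all equal)
t=31: [529, 529, 530, 531, 531, 532, 531, 531, 527]  (not all equal)
t=32: [501, 501, 501, 500, 500, 499, 500, 500, 503]  (not all equal)
t=33: [531, 531, 532, 532, 532, 532, 532, 532, 530]  (not all equal)
t=34: [499, 499, 499, 499, 499, 499, 499, 499, 500]  (not all equal)
t=35: [532, 532, 532, 532, 532, 532, 532, 532, 532]  (all equal)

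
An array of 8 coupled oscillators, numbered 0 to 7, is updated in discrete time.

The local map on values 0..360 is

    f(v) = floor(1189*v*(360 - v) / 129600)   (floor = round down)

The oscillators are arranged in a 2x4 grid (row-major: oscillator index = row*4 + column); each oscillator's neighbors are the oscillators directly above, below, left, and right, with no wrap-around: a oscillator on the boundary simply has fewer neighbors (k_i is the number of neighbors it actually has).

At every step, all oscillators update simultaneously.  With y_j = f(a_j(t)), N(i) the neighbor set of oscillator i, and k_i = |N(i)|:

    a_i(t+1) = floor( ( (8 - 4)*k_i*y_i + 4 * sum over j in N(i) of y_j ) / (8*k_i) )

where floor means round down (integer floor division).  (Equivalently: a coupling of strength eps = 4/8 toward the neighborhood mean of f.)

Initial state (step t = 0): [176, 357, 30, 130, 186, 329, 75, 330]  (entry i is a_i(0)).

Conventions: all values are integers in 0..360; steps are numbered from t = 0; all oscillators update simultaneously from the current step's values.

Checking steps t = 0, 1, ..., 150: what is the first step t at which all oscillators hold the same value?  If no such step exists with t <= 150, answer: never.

Simulating step by step:
t=0: [176, 357, 30, 130, 186, 329, 75, 330]  (not all equal)
t=1: [224, 84, 124, 182, 245, 130, 143, 162]  (not all equal)
t=2: [257, 242, 266, 289, 267, 262, 281, 292]  (not all equal)
t=3: [243, 248, 223, 196, 232, 232, 209, 188]  (not all equal)
t=4: [261, 262, 279, 291, 269, 271, 285, 293]  (not all equal)
t=5: [233, 228, 206, 188, 226, 219, 199, 185]  (not all equal)
t=6: [273, 278, 289, 295, 277, 282, 291, 295]  (not all equal)
t=7: [213, 205, 188, 178, 209, 201, 186, 177]  (not all equal)
t=8: [288, 291, 295, 296, 289, 292, 295, 296]  (not all equal)
t=9: [188, 183, 176, 173, 187, 182, 175, 173]  (not all equal)
t=10: [296, 296, 296, 296, 296, 296, 296, 296]  (all equal)

Answer: 10
Key observation: Synchronization is absorbing here: once all oscillators are equal they stay equal, and step 10 is the first all-equal step.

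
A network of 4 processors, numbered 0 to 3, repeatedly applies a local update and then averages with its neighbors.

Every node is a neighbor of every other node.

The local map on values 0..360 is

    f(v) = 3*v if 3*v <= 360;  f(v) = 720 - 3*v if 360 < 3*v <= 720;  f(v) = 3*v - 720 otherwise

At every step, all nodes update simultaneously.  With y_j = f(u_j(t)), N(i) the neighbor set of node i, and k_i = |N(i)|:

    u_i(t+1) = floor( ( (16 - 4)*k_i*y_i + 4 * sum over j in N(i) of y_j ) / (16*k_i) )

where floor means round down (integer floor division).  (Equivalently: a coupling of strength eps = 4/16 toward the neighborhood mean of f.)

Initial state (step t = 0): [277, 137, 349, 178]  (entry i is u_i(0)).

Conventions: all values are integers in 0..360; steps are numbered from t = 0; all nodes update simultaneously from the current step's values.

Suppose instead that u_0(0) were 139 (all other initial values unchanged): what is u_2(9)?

Answer: u_2(9) = 237
Key observation: This trace re-runs the system from the modified initial state.

Derivation:
t=0: [139, 137, 349, 178]
t=1: [295, 299, 311, 217]
t=2: [162, 170, 194, 98]
t=3: [229, 213, 165, 269]
t=4: [57, 89, 185, 93]
t=5: [187, 251, 183, 259]
t=6: [141, 57, 149, 73]
t=7: [278, 194, 262, 226]
t=8: [106, 122, 74, 58]
t=9: [301, 325, 237, 205]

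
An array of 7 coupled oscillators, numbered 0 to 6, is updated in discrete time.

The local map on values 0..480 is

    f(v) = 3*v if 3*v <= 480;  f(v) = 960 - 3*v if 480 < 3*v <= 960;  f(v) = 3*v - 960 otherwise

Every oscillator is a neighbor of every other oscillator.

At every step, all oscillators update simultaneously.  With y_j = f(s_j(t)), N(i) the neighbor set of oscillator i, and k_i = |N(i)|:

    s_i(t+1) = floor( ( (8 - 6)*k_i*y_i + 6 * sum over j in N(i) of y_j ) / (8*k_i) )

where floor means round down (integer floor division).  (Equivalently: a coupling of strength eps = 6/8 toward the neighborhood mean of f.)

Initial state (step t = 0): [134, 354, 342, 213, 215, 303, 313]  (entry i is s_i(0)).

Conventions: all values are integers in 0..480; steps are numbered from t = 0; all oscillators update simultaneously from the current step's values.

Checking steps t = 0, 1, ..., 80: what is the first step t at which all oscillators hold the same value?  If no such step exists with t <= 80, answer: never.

Simulating step by step:
t=0: [134, 354, 342, 213, 215, 303, 313]  (not all equal)
t=1: [210, 172, 168, 199, 199, 166, 162]  (not all equal)
t=2: [402, 417, 418, 406, 406, 419, 420]  (not all equal)
t=3: [273, 279, 279, 275, 275, 280, 280]  (not all equal)
t=4: [129, 127, 127, 129, 129, 127, 127]  (not all equal)
t=5: [384, 383, 383, 384, 384, 383, 383]  (not all equal)
t=6: [190, 190, 190, 190, 190, 190, 190]  (all equal)

Answer: 6
Key observation: Synchronization is absorbing here: once all oscillators are equal they stay equal, and step 6 is the first all-equal step.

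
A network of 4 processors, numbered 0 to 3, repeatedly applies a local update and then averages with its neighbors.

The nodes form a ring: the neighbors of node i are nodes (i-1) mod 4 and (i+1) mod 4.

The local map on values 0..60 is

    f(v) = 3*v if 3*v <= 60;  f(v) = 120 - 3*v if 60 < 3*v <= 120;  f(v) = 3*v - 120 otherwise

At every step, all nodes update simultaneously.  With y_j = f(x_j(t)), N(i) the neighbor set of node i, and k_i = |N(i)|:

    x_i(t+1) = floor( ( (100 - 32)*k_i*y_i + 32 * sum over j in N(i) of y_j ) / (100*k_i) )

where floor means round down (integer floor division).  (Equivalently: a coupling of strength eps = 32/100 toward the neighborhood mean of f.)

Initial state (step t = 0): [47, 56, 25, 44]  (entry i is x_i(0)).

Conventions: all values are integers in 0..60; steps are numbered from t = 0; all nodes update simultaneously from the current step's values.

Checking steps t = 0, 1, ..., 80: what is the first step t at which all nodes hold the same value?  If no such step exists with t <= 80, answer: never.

Simulating step by step:
t=0: [47, 56, 25, 44]  (not all equal)
t=1: [23, 43, 40, 18]  (not all equal)
t=2: [44, 14, 10, 44]  (not all equal)
t=3: [16, 35, 29, 14]  (not all equal)
t=4: [41, 23, 31, 41]  (not all equal)
t=5: [10, 39, 27, 6]  (not all equal)
t=6: [23, 13, 29, 23]  (not all equal)
t=7: [49, 39, 36, 48]  (not all equal)
t=8: [22, 8, 12, 22]  (not all equal)
t=9: [49, 30, 36, 51]  (not all equal)
t=10: [28, 26, 18, 28]  (not all equal)
t=11: [36, 42, 49, 38]  (not all equal)
t=12: [10, 10, 20, 10]  (not all equal)
t=13: [30, 34, 50, 34]  (not all equal)
t=14: [26, 21, 26, 21]  (not all equal)
t=15: [46, 52, 46, 52]  (not all equal)
t=16: [23, 30, 23, 30]  (not all equal)
t=17: [44, 36, 44, 36]  (not all equal)
t=18: [12, 12, 12, 12]  (all equal)

Answer: 18
Key observation: Synchronization is absorbing here: once all nodes are equal they stay equal, and step 18 is the first all-equal step.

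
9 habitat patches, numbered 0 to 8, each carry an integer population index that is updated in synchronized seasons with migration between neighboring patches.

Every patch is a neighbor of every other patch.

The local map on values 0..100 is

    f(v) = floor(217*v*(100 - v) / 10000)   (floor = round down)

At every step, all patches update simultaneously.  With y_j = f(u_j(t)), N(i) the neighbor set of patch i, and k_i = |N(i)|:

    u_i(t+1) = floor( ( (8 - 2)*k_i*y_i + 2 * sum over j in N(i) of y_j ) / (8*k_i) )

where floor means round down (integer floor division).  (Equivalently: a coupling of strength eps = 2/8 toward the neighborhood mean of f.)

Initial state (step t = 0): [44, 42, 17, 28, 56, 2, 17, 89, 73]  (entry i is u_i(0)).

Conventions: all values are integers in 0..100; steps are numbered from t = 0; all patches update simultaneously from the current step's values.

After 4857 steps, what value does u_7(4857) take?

Answer: u_7(4857) = 53
Key observation: The state at step 4, [54, 54, 54, 54, 54, 54, 54, 54, 54], reappears at step 6: the system is in a cycle of period 2 from step 4 on.  Therefore the state at step 4857 equals the state at step 4 + ((4857 - 4) mod 2) = 5, which is [53, 53, 53, 53, 53, 53, 53, 53, 53].

Derivation:
t=0: [44, 42, 17, 28, 56, 2, 17, 89, 73]
t=1: [48, 47, 31, 41, 48, 13, 31, 25, 40]
t=2: [52, 52, 46, 50, 52, 30, 46, 41, 50]
t=3: [53, 53, 52, 53, 53, 47, 52, 52, 53]
t=4: [54, 54, 54, 54, 54, 54, 54, 54, 54]
t=5: [53, 53, 53, 53, 53, 53, 53, 53, 53]
t=6: [54, 54, 54, 54, 54, 54, 54, 54, 54]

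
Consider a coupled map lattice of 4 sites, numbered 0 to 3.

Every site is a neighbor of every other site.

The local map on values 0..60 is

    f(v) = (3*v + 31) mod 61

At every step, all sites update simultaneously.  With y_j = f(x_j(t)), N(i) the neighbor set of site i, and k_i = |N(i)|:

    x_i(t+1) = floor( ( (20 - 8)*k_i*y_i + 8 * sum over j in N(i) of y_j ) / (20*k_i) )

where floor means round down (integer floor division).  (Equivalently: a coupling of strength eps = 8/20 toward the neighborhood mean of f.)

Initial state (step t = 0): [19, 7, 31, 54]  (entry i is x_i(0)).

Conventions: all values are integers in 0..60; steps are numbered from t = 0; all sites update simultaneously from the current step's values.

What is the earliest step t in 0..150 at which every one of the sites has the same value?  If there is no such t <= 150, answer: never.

Answer: 19
Key observation: Synchronization is absorbing here: once all sites are equal they stay equal, and step 19 is the first all-equal step.

Derivation:
t=0: [19, 7, 31, 54]  (not all equal)
t=1: [24, 36, 13, 16]  (not all equal)
t=2: [31, 19, 15, 19]  (not all equal)
t=3: [10, 22, 16, 22]  (not all equal)
t=4: [12, 28, 20, 28]  (not all equal)
t=5: [22, 44, 33, 44]  (not all equal)
t=6: [33, 35, 20, 35]  (not all equal)
t=7: [12, 15, 22, 15]  (not all equal)
t=8: [12, 16, 26, 16]  (not all equal)
t=9: [14, 20, 34, 20]  (not all equal)
t=10: [16, 25, 16, 25]  (not all equal)
t=11: [25, 37, 25, 37]  (not all equal)
t=12: [38, 26, 38, 26]  (not all equal)
t=13: [29, 41, 29, 41]  (not all equal)
t=14: [50, 38, 50, 38]  (not all equal)
t=15: [49, 32, 49, 32]  (not all equal)
t=16: [42, 18, 42, 18]  (not all equal)
t=17: [32, 26, 32, 26]  (not all equal)
t=18: [16, 36, 16, 36]  (not all equal)
t=19: [17, 17, 17, 17]  (all equal)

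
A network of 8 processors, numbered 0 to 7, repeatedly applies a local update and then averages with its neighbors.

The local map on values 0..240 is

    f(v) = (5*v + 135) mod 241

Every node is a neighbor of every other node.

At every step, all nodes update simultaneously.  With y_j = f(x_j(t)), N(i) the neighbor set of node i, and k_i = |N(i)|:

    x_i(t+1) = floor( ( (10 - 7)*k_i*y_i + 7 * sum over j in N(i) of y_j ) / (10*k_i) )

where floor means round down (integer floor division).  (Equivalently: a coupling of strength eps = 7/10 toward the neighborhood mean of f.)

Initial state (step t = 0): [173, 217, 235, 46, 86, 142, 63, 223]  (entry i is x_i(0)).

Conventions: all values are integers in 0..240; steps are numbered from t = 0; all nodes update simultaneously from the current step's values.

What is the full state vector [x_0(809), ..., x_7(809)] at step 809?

Simulating step by step:
t=0: [173, 217, 235, 46, 86, 142, 63, 223]
t=1: [81, 76, 94, 98, 90, 98, 115, 82]
t=2: [101, 96, 114, 118, 110, 118, 135, 102]
t=3: [128, 123, 141, 97, 137, 97, 114, 129]
t=4: [95, 90, 108, 112, 104, 112, 129, 96]
t=5: [146, 141, 159, 163, 155, 163, 132, 147]
t=6: [161, 156, 174, 178, 170, 178, 147, 162]
t=7: [139, 134, 104, 108, 100, 108, 125, 140]
t=8: [126, 121, 139, 143, 135, 143, 112, 127]
t=9: [85, 80, 98, 102, 94, 102, 119, 86]
t=10: [96, 91, 109, 113, 105, 113, 82, 97]
t=11: [152, 147, 165, 169, 161, 169, 138, 153]
t=12: [142, 137, 155, 111, 151, 111, 128, 143]
t=13: [141, 136, 154, 158, 150, 158, 127, 142]
t=14: [136, 131, 149, 153, 145, 153, 122, 137]
t=15: [111, 106, 124, 128, 120, 128, 97, 112]
t=16: [130, 125, 95, 99, 91, 99, 116, 131]
t=17: [105, 100, 118, 122, 114, 122, 139, 106]
t=18: [124, 119, 89, 93, 133, 93, 110, 125]
t=19: [75, 70, 88, 92, 84, 92, 109, 76]
t=20: [71, 66, 84, 88, 80, 88, 105, 72]
t=21: [75, 118, 88, 92, 84, 92, 109, 76]
t=22: [70, 65, 83, 87, 79, 87, 104, 71]
t=23: [70, 113, 83, 87, 79, 87, 104, 71]
t=24: [70, 113, 83, 87, 79, 87, 104, 71]

Answer: [70, 113, 83, 87, 79, 87, 104, 71]
Key observation: The state at step 23, [70, 113, 83, 87, 79, 87, 104, 71], reappears at step 24: the system is in a cycle of period 1 from step 23 on.  Therefore the state at step 809 equals the state at step 23 + ((809 - 23) mod 1) = 23, which is [70, 113, 83, 87, 79, 87, 104, 71].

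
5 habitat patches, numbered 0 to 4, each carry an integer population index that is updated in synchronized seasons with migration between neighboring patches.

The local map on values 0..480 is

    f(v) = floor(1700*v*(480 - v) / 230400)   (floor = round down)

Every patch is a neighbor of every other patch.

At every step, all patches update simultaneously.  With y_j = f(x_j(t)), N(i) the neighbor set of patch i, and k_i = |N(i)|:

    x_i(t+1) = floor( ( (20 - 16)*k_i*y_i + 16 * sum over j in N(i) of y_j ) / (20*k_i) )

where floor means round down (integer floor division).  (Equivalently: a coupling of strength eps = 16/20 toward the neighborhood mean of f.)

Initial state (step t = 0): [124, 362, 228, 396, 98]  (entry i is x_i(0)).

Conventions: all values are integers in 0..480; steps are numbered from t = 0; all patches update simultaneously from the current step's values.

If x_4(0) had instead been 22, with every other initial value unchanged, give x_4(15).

Answer: x_4(15) = 183
Key observation: This trace re-runs the system from the modified initial state.

Derivation:
t=0: [124, 362, 228, 396, 22]
t=1: [276, 276, 276, 276, 276]
t=2: [415, 415, 415, 415, 415]
t=3: [199, 199, 199, 199, 199]
t=4: [412, 412, 412, 412, 412]
t=5: [206, 206, 206, 206, 206]
t=6: [416, 416, 416, 416, 416]
t=7: [196, 196, 196, 196, 196]
t=8: [410, 410, 410, 410, 410]
t=9: [211, 211, 211, 211, 211]
t=10: [418, 418, 418, 418, 418]
t=11: [191, 191, 191, 191, 191]
t=12: [407, 407, 407, 407, 407]
t=13: [219, 219, 219, 219, 219]
t=14: [421, 421, 421, 421, 421]
t=15: [183, 183, 183, 183, 183]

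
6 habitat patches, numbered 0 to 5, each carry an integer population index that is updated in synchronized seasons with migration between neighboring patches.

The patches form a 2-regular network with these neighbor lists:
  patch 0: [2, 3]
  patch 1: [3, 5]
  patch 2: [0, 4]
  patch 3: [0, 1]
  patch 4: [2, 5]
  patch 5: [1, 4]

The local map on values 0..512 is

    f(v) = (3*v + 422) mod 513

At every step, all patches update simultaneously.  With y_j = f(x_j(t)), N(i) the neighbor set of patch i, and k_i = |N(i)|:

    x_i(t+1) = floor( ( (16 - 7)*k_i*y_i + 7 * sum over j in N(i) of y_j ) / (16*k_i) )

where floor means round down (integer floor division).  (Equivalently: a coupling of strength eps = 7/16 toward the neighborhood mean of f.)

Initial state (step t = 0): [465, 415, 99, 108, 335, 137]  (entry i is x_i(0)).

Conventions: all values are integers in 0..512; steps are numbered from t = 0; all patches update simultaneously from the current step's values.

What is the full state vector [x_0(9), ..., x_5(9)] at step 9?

Simulating step by step:
t=0: [465, 415, 99, 108, 335, 137]
t=1: [252, 192, 264, 219, 340, 295]
t=2: [138, 345, 230, 169, 336, 355]
t=3: [291, 434, 207, 398, 346, 441]
t=4: [171, 165, 163, 142, 292, 251]
t=5: [397, 333, 375, 369, 272, 231]
t=6: [153, 351, 67, 385, 140, 182]
t=7: [239, 360, 214, 200, 308, 426]
t=8: [183, 414, 116, 415, 223, 264]
t=9: [341, 139, 258, 199, 133, 147]

Answer: [341, 139, 258, 199, 133, 147]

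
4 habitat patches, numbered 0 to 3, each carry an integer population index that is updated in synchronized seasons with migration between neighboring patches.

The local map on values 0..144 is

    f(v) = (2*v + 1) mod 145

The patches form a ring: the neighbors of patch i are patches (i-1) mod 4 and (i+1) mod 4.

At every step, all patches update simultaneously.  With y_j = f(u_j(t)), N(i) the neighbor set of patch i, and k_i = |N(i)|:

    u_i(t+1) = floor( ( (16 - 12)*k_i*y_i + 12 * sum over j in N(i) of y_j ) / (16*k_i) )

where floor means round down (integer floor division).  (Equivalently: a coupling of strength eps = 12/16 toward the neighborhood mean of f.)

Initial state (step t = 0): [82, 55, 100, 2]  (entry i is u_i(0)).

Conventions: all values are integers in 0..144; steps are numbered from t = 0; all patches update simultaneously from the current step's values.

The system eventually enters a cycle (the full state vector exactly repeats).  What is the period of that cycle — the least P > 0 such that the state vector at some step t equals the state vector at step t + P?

Answer: 4
Key observation: The state at step 19, [102, 129, 102, 129], reappears at step 23 — and no state repeats earlier — so the cycle the system enters has period 4.

Derivation:
t=0: [82, 55, 100, 2]
t=1: [48, 56, 57, 29]
t=2: [88, 107, 93, 94]
t=3: [50, 45, 53, 38]
t=4: [88, 100, 89, 97]
t=5: [47, 38, 48, 37]
t=6: [80, 91, 81, 90]
t=7: [31, 22, 32, 21]
t=8: [48, 59, 49, 58]
t=9: [112, 103, 113, 102]
t=10: [65, 76, 66, 75]
t=11: [38, 101, 38, 100]
t=12: [62, 72, 62, 71]
t=13: [84, 93, 84, 129]
t=14: [64, 28, 64, 46]
t=15: [88, 111, 88, 120]
t=16: [73, 43, 73, 48]
t=17: [69, 23, 69, 25]
t=18: [71, 116, 71, 117]
t=19: [102, 129, 102, 129]
t=20: [100, 73, 100, 73]
t=21: [15, 42, 15, 42]
t=22: [71, 44, 71, 44]
t=23: [102, 129, 102, 129]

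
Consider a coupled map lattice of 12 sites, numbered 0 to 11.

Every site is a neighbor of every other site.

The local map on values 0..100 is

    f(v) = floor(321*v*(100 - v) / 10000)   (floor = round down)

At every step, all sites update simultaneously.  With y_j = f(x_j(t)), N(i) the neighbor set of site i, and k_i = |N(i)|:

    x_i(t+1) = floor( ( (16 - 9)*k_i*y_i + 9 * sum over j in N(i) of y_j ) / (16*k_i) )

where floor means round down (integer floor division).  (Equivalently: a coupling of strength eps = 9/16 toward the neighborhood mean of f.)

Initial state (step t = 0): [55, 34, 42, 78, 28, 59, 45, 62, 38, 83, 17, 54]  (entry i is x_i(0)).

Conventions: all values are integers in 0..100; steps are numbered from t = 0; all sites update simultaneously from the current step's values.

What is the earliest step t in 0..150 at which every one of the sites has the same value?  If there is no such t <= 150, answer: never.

Answer: 5
Key observation: Synchronization is absorbing here: once all sites are equal they stay equal, and step 5 is the first all-equal step.

Derivation:
t=0: [55, 34, 42, 78, 28, 59, 45, 62, 38, 83, 17, 54]  (not all equal)
t=1: [72, 69, 72, 63, 66, 71, 72, 71, 71, 59, 59, 72]  (not all equal)
t=2: [66, 68, 66, 70, 69, 67, 66, 67, 67, 71, 71, 66]  (not all equal)
t=3: [70, 69, 70, 68, 68, 69, 70, 69, 69, 68, 68, 70]  (not all equal)
t=4: [67, 68, 67, 68, 68, 68, 67, 68, 68, 68, 68, 67]  (not all equal)
t=5: [69, 69, 69, 69, 69, 69, 69, 69, 69, 69, 69, 69]  (all equal)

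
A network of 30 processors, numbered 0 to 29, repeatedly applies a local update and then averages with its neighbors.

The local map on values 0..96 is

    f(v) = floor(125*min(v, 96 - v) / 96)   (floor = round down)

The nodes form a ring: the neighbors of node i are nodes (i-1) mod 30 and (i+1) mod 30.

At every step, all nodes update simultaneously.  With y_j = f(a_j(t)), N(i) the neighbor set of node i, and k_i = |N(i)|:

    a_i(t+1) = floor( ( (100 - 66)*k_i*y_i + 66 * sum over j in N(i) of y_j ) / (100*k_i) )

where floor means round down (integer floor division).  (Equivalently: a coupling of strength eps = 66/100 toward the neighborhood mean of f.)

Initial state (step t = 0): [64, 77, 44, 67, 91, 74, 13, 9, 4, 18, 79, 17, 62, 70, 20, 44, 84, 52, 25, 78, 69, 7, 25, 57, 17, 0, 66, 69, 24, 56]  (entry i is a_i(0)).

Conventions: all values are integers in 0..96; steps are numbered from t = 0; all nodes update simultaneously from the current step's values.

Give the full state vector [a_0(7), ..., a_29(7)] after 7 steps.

Simulating step by step:
t=0: [64, 77, 44, 67, 91, 74, 13, 9, 4, 18, 79, 17, 62, 70, 20, 44, 84, 52, 25, 78, 69, 7, 25, 57, 17, 0, 66, 69, 24, 56]
t=1: [39, 40, 39, 33, 23, 16, 18, 10, 12, 16, 22, 29, 33, 34, 38, 32, 42, 34, 37, 29, 22, 25, 30, 34, 23, 20, 24, 35, 39, 41]
t=2: [51, 50, 48, 40, 30, 23, 18, 16, 15, 20, 28, 35, 41, 44, 44, 47, 46, 48, 43, 37, 32, 32, 38, 37, 32, 28, 33, 42, 49, 51]
t=3: [58, 59, 57, 51, 39, 30, 23, 20, 21, 26, 35, 44, 51, 55, 58, 59, 60, 58, 55, 48, 43, 43, 46, 46, 41, 39, 43, 52, 57, 58]
t=4: [48, 48, 51, 52, 49, 39, 31, 27, 28, 34, 45, 53, 56, 53, 49, 47, 47, 49, 54, 56, 57, 56, 57, 57, 53, 52, 54, 54, 51, 49]
t=5: [61, 60, 58, 58, 56, 50, 41, 36, 38, 45, 52, 55, 53, 55, 59, 61, 61, 58, 55, 52, 51, 50, 50, 51, 54, 55, 54, 55, 57, 60]
t=6: [45, 46, 48, 49, 53, 54, 52, 49, 50, 54, 56, 54, 53, 52, 48, 45, 46, 49, 53, 56, 58, 58, 58, 57, 54, 53, 53, 52, 49, 46]
t=7: [58, 59, 60, 59, 56, 55, 57, 59, 58, 54, 53, 53, 55, 57, 59, 59, 59, 58, 55, 52, 49, 49, 49, 50, 53, 54, 55, 57, 59, 59]

Answer: [58, 59, 60, 59, 56, 55, 57, 59, 58, 54, 53, 53, 55, 57, 59, 59, 59, 58, 55, 52, 49, 49, 49, 50, 53, 54, 55, 57, 59, 59]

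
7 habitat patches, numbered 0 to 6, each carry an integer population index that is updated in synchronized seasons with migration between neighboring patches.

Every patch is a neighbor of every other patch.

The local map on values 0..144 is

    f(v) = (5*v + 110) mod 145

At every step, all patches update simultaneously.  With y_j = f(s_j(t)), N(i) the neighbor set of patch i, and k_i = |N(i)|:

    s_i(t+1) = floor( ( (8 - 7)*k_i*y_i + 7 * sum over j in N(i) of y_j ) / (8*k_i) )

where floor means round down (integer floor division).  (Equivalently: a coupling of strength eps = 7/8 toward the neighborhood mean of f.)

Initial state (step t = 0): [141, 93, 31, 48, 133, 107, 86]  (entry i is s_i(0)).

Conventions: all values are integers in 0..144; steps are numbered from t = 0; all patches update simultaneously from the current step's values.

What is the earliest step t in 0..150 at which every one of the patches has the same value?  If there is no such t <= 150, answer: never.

Answer: 2
Key observation: Synchronization is absorbing here: once all patches are equal they stay equal, and step 2 is the first all-equal step.

Derivation:
t=0: [141, 93, 31, 48, 133, 107, 86]  (not all equal)
t=1: [90, 88, 89, 90, 90, 90, 89]  (not all equal)
t=2: [122, 122, 122, 122, 122, 122, 122]  (all equal)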